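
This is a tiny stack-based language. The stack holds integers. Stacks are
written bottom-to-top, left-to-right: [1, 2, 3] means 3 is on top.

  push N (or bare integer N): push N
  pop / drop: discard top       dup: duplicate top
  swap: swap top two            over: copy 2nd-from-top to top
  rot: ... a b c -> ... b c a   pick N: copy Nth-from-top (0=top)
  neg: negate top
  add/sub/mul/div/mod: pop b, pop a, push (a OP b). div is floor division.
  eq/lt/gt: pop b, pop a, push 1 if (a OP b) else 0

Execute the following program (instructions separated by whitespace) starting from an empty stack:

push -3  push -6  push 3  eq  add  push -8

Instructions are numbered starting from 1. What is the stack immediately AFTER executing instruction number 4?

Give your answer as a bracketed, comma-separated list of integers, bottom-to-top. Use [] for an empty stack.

Step 1 ('push -3'): [-3]
Step 2 ('push -6'): [-3, -6]
Step 3 ('push 3'): [-3, -6, 3]
Step 4 ('eq'): [-3, 0]

Answer: [-3, 0]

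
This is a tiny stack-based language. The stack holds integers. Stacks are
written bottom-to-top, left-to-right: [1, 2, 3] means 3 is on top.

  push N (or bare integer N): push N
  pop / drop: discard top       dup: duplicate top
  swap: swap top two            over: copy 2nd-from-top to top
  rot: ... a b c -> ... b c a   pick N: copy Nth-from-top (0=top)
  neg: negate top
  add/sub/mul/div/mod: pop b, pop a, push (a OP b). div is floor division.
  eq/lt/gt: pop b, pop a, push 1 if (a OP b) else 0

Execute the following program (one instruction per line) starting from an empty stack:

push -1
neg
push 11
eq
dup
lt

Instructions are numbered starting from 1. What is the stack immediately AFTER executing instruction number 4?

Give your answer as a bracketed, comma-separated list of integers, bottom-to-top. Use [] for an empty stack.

Answer: [0]

Derivation:
Step 1 ('push -1'): [-1]
Step 2 ('neg'): [1]
Step 3 ('push 11'): [1, 11]
Step 4 ('eq'): [0]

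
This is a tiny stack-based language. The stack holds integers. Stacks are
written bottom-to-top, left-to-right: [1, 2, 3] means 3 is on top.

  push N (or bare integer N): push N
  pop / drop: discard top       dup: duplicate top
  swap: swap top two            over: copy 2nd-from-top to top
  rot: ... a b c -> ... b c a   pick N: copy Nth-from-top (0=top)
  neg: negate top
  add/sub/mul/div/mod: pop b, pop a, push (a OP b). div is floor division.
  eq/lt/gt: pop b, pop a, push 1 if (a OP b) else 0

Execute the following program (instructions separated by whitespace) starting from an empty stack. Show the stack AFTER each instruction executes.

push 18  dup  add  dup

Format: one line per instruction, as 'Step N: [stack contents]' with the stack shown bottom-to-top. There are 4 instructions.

Step 1: [18]
Step 2: [18, 18]
Step 3: [36]
Step 4: [36, 36]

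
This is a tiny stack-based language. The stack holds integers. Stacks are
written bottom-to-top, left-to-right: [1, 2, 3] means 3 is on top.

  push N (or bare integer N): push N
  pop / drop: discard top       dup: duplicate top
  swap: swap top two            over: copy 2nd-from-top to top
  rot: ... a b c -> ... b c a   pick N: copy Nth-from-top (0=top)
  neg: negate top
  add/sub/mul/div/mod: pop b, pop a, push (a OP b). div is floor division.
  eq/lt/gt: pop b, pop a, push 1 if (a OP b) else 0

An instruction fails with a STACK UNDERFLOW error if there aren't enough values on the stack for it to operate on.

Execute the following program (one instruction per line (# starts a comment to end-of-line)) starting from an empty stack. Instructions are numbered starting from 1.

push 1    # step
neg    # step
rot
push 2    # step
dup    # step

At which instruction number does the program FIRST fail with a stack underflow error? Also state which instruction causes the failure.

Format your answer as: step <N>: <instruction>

Step 1 ('push 1'): stack = [1], depth = 1
Step 2 ('neg'): stack = [-1], depth = 1
Step 3 ('rot'): needs 3 value(s) but depth is 1 — STACK UNDERFLOW

Answer: step 3: rot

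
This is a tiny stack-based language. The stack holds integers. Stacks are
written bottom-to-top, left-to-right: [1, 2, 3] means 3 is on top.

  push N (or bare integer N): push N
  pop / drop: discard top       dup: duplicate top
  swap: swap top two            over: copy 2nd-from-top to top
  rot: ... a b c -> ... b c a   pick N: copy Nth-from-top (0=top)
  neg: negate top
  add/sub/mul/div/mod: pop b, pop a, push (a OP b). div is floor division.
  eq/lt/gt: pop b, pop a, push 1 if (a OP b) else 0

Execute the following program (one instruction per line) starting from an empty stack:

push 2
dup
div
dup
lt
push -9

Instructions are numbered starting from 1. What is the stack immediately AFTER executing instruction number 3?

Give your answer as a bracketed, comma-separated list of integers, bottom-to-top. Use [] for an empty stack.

Answer: [1]

Derivation:
Step 1 ('push 2'): [2]
Step 2 ('dup'): [2, 2]
Step 3 ('div'): [1]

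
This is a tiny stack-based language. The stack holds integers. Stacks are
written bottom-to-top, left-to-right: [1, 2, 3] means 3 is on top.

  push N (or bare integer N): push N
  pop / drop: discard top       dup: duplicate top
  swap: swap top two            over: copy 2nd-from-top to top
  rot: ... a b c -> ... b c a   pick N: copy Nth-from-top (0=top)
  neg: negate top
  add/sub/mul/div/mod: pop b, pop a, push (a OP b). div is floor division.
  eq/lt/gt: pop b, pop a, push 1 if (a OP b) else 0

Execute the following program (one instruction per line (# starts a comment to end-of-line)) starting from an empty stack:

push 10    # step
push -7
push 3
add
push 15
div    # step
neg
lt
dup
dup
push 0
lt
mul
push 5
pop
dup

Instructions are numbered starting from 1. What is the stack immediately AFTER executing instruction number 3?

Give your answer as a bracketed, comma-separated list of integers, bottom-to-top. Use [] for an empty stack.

Step 1 ('push 10'): [10]
Step 2 ('push -7'): [10, -7]
Step 3 ('push 3'): [10, -7, 3]

Answer: [10, -7, 3]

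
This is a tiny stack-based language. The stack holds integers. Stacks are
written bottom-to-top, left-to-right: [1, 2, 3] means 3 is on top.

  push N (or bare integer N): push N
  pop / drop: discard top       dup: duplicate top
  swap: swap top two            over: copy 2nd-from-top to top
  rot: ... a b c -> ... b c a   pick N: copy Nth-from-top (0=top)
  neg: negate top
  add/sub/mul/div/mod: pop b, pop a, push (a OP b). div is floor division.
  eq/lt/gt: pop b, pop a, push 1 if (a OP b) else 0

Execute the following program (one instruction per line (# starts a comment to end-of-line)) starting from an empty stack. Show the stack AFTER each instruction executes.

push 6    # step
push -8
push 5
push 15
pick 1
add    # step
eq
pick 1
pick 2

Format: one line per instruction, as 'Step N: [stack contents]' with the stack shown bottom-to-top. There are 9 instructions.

Step 1: [6]
Step 2: [6, -8]
Step 3: [6, -8, 5]
Step 4: [6, -8, 5, 15]
Step 5: [6, -8, 5, 15, 5]
Step 6: [6, -8, 5, 20]
Step 7: [6, -8, 0]
Step 8: [6, -8, 0, -8]
Step 9: [6, -8, 0, -8, -8]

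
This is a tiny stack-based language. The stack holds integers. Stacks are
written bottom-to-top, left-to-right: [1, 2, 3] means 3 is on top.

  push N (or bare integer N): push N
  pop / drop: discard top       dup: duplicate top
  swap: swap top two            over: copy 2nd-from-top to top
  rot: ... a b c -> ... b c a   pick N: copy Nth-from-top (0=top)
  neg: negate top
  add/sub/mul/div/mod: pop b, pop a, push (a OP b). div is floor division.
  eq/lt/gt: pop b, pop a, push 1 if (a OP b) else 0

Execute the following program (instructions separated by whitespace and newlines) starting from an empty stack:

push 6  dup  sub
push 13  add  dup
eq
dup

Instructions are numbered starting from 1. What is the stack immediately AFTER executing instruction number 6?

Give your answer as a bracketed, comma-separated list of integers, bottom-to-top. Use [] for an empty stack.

Step 1 ('push 6'): [6]
Step 2 ('dup'): [6, 6]
Step 3 ('sub'): [0]
Step 4 ('push 13'): [0, 13]
Step 5 ('add'): [13]
Step 6 ('dup'): [13, 13]

Answer: [13, 13]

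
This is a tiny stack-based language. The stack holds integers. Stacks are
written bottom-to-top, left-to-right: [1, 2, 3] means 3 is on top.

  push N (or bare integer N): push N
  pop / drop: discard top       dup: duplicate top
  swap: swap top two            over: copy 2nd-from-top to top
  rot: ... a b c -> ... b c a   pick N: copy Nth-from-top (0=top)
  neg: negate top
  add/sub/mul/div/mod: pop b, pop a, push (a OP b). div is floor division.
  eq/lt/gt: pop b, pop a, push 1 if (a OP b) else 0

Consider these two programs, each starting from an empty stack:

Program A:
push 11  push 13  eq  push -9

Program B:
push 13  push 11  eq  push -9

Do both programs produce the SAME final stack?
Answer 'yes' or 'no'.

Program A trace:
  After 'push 11': [11]
  After 'push 13': [11, 13]
  After 'eq': [0]
  After 'push -9': [0, -9]
Program A final stack: [0, -9]

Program B trace:
  After 'push 13': [13]
  After 'push 11': [13, 11]
  After 'eq': [0]
  After 'push -9': [0, -9]
Program B final stack: [0, -9]
Same: yes

Answer: yes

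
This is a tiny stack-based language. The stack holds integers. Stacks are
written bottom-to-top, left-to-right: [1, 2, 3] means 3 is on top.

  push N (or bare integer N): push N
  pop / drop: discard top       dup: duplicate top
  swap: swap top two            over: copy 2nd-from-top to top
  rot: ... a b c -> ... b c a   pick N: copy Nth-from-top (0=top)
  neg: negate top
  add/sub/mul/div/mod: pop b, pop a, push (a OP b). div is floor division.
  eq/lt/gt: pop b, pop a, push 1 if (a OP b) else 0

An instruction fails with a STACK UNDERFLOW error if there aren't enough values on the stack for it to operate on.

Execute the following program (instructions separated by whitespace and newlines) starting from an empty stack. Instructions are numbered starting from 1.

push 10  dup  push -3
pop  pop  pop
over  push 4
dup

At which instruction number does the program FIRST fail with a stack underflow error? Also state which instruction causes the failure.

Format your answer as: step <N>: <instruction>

Answer: step 7: over

Derivation:
Step 1 ('push 10'): stack = [10], depth = 1
Step 2 ('dup'): stack = [10, 10], depth = 2
Step 3 ('push -3'): stack = [10, 10, -3], depth = 3
Step 4 ('pop'): stack = [10, 10], depth = 2
Step 5 ('pop'): stack = [10], depth = 1
Step 6 ('pop'): stack = [], depth = 0
Step 7 ('over'): needs 2 value(s) but depth is 0 — STACK UNDERFLOW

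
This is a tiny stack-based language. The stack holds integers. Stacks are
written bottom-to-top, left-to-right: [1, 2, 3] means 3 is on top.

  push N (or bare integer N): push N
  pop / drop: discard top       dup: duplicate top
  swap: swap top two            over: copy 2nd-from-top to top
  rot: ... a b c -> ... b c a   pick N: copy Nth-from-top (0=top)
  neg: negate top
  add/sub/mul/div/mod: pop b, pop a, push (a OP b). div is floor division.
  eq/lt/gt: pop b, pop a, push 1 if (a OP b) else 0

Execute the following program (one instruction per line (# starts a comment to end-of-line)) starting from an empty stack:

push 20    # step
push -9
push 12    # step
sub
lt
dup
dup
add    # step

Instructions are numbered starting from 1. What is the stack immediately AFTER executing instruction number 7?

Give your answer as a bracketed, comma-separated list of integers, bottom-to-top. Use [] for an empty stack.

Step 1 ('push 20'): [20]
Step 2 ('push -9'): [20, -9]
Step 3 ('push 12'): [20, -9, 12]
Step 4 ('sub'): [20, -21]
Step 5 ('lt'): [0]
Step 6 ('dup'): [0, 0]
Step 7 ('dup'): [0, 0, 0]

Answer: [0, 0, 0]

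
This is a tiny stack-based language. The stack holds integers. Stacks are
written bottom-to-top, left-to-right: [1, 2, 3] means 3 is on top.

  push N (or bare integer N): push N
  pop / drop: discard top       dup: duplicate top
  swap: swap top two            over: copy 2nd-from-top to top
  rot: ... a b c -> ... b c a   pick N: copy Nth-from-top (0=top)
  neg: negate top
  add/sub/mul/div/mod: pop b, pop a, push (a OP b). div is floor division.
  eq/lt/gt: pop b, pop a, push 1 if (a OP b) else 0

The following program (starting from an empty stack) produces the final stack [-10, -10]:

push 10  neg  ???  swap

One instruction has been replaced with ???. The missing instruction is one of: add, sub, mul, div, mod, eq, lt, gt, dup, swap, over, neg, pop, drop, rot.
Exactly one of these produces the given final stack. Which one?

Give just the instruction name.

Stack before ???: [-10]
Stack after ???:  [-10, -10]
The instruction that transforms [-10] -> [-10, -10] is: dup

Answer: dup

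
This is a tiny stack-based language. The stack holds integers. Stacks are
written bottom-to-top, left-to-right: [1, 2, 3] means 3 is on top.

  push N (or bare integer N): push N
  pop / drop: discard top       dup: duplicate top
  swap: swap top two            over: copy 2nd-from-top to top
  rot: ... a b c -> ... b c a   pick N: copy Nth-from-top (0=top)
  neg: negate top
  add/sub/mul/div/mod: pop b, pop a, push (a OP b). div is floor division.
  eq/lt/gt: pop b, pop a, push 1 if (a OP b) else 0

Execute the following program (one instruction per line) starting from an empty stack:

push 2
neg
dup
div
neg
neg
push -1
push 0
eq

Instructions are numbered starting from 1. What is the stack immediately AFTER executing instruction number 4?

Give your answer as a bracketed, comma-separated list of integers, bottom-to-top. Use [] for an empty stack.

Answer: [1]

Derivation:
Step 1 ('push 2'): [2]
Step 2 ('neg'): [-2]
Step 3 ('dup'): [-2, -2]
Step 4 ('div'): [1]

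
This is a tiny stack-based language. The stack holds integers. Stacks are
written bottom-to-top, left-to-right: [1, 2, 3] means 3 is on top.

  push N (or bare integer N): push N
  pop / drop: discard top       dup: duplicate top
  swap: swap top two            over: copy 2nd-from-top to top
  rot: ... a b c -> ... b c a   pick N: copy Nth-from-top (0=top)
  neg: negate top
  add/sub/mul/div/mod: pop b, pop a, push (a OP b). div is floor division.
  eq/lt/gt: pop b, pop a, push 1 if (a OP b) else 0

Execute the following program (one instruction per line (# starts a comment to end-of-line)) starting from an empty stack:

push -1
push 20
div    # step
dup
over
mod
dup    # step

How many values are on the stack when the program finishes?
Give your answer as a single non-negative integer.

After 'push -1': stack = [-1] (depth 1)
After 'push 20': stack = [-1, 20] (depth 2)
After 'div': stack = [-1] (depth 1)
After 'dup': stack = [-1, -1] (depth 2)
After 'over': stack = [-1, -1, -1] (depth 3)
After 'mod': stack = [-1, 0] (depth 2)
After 'dup': stack = [-1, 0, 0] (depth 3)

Answer: 3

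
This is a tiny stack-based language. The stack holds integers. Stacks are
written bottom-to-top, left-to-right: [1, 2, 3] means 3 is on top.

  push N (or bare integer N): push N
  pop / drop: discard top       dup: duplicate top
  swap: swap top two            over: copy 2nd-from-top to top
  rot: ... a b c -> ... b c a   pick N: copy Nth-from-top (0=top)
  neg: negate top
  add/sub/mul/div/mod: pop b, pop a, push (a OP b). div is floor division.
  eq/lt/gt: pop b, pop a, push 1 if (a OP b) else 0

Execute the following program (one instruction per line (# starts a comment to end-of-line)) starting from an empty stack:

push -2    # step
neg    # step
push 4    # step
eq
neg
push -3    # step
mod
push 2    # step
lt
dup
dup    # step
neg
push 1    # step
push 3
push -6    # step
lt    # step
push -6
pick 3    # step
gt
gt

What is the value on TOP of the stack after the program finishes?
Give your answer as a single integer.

After 'push -2': [-2]
After 'neg': [2]
After 'push 4': [2, 4]
After 'eq': [0]
After 'neg': [0]
After 'push -3': [0, -3]
After 'mod': [0]
After 'push 2': [0, 2]
After 'lt': [1]
After 'dup': [1, 1]
After 'dup': [1, 1, 1]
After 'neg': [1, 1, -1]
After 'push 1': [1, 1, -1, 1]
After 'push 3': [1, 1, -1, 1, 3]
After 'push -6': [1, 1, -1, 1, 3, -6]
After 'lt': [1, 1, -1, 1, 0]
After 'push -6': [1, 1, -1, 1, 0, -6]
After 'pick 3': [1, 1, -1, 1, 0, -6, -1]
After 'gt': [1, 1, -1, 1, 0, 0]
After 'gt': [1, 1, -1, 1, 0]

Answer: 0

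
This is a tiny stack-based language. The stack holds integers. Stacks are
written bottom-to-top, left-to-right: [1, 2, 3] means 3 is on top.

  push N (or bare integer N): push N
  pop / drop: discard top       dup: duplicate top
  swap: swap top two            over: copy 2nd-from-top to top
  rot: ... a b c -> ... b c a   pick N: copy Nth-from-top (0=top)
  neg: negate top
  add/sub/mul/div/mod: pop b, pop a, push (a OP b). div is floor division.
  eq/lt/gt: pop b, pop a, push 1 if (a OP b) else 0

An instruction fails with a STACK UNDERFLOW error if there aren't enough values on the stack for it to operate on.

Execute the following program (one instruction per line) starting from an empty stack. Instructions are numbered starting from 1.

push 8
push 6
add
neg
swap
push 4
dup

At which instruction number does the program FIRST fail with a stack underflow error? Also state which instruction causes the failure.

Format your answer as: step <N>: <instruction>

Answer: step 5: swap

Derivation:
Step 1 ('push 8'): stack = [8], depth = 1
Step 2 ('push 6'): stack = [8, 6], depth = 2
Step 3 ('add'): stack = [14], depth = 1
Step 4 ('neg'): stack = [-14], depth = 1
Step 5 ('swap'): needs 2 value(s) but depth is 1 — STACK UNDERFLOW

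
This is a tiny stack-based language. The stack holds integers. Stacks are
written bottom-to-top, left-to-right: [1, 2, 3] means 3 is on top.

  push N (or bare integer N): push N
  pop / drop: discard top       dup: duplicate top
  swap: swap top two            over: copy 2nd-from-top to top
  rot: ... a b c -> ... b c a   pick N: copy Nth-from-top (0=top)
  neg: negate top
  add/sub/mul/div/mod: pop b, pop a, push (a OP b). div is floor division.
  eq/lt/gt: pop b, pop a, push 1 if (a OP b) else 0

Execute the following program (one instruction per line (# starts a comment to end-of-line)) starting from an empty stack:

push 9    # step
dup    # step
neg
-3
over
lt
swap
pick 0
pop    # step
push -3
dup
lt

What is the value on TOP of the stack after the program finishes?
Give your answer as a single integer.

After 'push 9': [9]
After 'dup': [9, 9]
After 'neg': [9, -9]
After 'push -3': [9, -9, -3]
After 'over': [9, -9, -3, -9]
After 'lt': [9, -9, 0]
After 'swap': [9, 0, -9]
After 'pick 0': [9, 0, -9, -9]
After 'pop': [9, 0, -9]
After 'push -3': [9, 0, -9, -3]
After 'dup': [9, 0, -9, -3, -3]
After 'lt': [9, 0, -9, 0]

Answer: 0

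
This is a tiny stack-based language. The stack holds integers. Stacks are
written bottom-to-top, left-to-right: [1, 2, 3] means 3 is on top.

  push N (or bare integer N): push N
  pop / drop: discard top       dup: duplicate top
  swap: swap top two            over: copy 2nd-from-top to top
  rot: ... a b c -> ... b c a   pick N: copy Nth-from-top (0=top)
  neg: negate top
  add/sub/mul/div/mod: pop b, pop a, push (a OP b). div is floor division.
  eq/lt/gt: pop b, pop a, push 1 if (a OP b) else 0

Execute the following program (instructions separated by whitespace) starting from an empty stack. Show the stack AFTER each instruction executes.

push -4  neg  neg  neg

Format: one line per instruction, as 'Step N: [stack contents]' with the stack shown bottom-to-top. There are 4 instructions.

Step 1: [-4]
Step 2: [4]
Step 3: [-4]
Step 4: [4]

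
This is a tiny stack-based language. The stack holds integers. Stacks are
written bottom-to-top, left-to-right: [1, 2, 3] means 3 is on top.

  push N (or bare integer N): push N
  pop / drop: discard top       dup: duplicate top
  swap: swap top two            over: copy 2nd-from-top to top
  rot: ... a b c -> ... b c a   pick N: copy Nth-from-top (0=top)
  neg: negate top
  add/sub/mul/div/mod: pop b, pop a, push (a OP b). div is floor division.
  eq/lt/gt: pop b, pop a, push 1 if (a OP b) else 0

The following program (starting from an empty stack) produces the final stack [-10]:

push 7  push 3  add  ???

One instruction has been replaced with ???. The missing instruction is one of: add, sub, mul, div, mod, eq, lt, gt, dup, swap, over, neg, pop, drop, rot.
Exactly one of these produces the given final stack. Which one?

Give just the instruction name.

Stack before ???: [10]
Stack after ???:  [-10]
The instruction that transforms [10] -> [-10] is: neg

Answer: neg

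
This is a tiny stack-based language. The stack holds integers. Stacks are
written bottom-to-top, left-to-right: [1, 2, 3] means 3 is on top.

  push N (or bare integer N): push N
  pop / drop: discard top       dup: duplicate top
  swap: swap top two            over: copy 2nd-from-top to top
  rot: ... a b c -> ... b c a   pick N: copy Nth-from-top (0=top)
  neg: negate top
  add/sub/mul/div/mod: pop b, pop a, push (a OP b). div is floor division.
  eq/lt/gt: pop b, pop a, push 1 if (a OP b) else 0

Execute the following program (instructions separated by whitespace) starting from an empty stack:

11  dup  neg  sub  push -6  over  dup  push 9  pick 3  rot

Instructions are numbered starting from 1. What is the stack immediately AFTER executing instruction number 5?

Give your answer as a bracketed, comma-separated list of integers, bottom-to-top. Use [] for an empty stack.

Step 1 ('11'): [11]
Step 2 ('dup'): [11, 11]
Step 3 ('neg'): [11, -11]
Step 4 ('sub'): [22]
Step 5 ('push -6'): [22, -6]

Answer: [22, -6]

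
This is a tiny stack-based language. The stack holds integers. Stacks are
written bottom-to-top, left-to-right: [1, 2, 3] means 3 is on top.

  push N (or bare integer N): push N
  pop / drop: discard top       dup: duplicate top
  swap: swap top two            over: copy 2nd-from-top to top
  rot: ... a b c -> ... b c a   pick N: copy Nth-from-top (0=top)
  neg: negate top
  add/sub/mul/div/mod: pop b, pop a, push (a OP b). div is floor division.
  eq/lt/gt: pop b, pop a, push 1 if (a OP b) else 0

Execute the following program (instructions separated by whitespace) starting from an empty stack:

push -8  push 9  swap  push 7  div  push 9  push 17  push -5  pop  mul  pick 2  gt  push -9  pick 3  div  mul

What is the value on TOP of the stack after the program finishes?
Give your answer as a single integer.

Answer: -1

Derivation:
After 'push -8': [-8]
After 'push 9': [-8, 9]
After 'swap': [9, -8]
After 'push 7': [9, -8, 7]
After 'div': [9, -2]
After 'push 9': [9, -2, 9]
After 'push 17': [9, -2, 9, 17]
After 'push -5': [9, -2, 9, 17, -5]
After 'pop': [9, -2, 9, 17]
After 'mul': [9, -2, 153]
After 'pick 2': [9, -2, 153, 9]
After 'gt': [9, -2, 1]
After 'push -9': [9, -2, 1, -9]
After 'pick 3': [9, -2, 1, -9, 9]
After 'div': [9, -2, 1, -1]
After 'mul': [9, -2, -1]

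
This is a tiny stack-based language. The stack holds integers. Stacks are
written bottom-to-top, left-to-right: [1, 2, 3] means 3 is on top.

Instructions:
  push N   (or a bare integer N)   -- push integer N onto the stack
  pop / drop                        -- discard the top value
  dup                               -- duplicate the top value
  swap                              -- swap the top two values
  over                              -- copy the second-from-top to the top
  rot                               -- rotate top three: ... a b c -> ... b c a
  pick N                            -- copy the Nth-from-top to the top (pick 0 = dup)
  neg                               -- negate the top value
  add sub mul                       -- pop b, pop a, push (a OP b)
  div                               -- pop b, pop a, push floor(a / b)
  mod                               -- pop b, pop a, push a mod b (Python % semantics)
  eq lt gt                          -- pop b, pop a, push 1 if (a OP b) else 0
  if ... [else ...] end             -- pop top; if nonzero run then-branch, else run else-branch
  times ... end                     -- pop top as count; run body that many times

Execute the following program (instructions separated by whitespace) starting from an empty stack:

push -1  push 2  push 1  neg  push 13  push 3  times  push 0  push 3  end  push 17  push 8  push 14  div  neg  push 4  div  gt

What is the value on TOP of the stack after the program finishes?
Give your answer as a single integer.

After 'push -1': [-1]
After 'push 2': [-1, 2]
After 'push 1': [-1, 2, 1]
After 'neg': [-1, 2, -1]
After 'push 13': [-1, 2, -1, 13]
After 'push 3': [-1, 2, -1, 13, 3]
After 'times': [-1, 2, -1, 13]
After 'push 0': [-1, 2, -1, 13, 0]
After 'push 3': [-1, 2, -1, 13, 0, 3]
After 'push 0': [-1, 2, -1, 13, 0, 3, 0]
  ...
After 'push 0': [-1, 2, -1, 13, 0, 3, 0, 3, 0]
After 'push 3': [-1, 2, -1, 13, 0, 3, 0, 3, 0, 3]
After 'push 17': [-1, 2, -1, 13, 0, 3, 0, 3, 0, 3, 17]
After 'push 8': [-1, 2, -1, 13, 0, 3, 0, 3, 0, 3, 17, 8]
After 'push 14': [-1, 2, -1, 13, 0, 3, 0, 3, 0, 3, 17, 8, 14]
After 'div': [-1, 2, -1, 13, 0, 3, 0, 3, 0, 3, 17, 0]
After 'neg': [-1, 2, -1, 13, 0, 3, 0, 3, 0, 3, 17, 0]
After 'push 4': [-1, 2, -1, 13, 0, 3, 0, 3, 0, 3, 17, 0, 4]
After 'div': [-1, 2, -1, 13, 0, 3, 0, 3, 0, 3, 17, 0]
After 'gt': [-1, 2, -1, 13, 0, 3, 0, 3, 0, 3, 1]

Answer: 1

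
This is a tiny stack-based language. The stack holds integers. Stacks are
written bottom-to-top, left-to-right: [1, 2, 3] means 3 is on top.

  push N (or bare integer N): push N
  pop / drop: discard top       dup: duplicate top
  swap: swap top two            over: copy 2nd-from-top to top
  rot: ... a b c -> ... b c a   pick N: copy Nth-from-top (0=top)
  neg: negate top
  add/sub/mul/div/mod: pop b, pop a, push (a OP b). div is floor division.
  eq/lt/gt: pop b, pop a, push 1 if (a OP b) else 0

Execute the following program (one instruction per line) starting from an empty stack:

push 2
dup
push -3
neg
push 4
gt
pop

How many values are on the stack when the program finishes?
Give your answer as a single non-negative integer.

Answer: 2

Derivation:
After 'push 2': stack = [2] (depth 1)
After 'dup': stack = [2, 2] (depth 2)
After 'push -3': stack = [2, 2, -3] (depth 3)
After 'neg': stack = [2, 2, 3] (depth 3)
After 'push 4': stack = [2, 2, 3, 4] (depth 4)
After 'gt': stack = [2, 2, 0] (depth 3)
After 'pop': stack = [2, 2] (depth 2)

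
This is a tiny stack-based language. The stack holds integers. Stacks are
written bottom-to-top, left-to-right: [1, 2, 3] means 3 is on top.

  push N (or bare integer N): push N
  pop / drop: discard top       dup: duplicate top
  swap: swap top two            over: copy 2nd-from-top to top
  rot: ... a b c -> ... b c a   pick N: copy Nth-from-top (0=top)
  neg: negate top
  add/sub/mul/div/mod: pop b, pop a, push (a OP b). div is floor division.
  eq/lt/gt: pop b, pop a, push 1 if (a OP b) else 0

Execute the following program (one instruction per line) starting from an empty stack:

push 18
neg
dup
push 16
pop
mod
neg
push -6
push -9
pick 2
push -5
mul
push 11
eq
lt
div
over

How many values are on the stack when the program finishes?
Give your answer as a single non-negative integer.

Answer: 3

Derivation:
After 'push 18': stack = [18] (depth 1)
After 'neg': stack = [-18] (depth 1)
After 'dup': stack = [-18, -18] (depth 2)
After 'push 16': stack = [-18, -18, 16] (depth 3)
After 'pop': stack = [-18, -18] (depth 2)
After 'mod': stack = [0] (depth 1)
After 'neg': stack = [0] (depth 1)
After 'push -6': stack = [0, -6] (depth 2)
After 'push -9': stack = [0, -6, -9] (depth 3)
After 'pick 2': stack = [0, -6, -9, 0] (depth 4)
After 'push -5': stack = [0, -6, -9, 0, -5] (depth 5)
After 'mul': stack = [0, -6, -9, 0] (depth 4)
After 'push 11': stack = [0, -6, -9, 0, 11] (depth 5)
After 'eq': stack = [0, -6, -9, 0] (depth 4)
After 'lt': stack = [0, -6, 1] (depth 3)
After 'div': stack = [0, -6] (depth 2)
After 'over': stack = [0, -6, 0] (depth 3)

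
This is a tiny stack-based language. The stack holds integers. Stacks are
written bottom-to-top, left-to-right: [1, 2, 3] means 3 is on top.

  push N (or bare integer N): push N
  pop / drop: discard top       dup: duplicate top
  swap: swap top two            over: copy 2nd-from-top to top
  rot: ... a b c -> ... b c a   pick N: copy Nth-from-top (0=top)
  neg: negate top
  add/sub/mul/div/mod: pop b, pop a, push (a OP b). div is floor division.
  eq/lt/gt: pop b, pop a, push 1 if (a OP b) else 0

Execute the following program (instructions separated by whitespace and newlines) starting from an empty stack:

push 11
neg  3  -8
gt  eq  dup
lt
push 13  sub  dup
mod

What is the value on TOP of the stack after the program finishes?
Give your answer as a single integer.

Answer: 0

Derivation:
After 'push 11': [11]
After 'neg': [-11]
After 'push 3': [-11, 3]
After 'push -8': [-11, 3, -8]
After 'gt': [-11, 1]
After 'eq': [0]
After 'dup': [0, 0]
After 'lt': [0]
After 'push 13': [0, 13]
After 'sub': [-13]
After 'dup': [-13, -13]
After 'mod': [0]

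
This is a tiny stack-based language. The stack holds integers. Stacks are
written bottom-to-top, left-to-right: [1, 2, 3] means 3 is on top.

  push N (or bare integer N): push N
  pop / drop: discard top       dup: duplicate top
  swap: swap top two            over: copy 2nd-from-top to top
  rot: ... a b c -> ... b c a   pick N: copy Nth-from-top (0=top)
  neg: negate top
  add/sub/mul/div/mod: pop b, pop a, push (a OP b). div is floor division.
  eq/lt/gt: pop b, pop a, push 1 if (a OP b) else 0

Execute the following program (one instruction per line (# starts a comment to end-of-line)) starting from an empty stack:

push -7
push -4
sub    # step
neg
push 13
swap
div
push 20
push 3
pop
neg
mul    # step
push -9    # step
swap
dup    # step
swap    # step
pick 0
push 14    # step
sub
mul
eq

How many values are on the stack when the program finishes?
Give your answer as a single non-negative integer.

After 'push -7': stack = [-7] (depth 1)
After 'push -4': stack = [-7, -4] (depth 2)
After 'sub': stack = [-3] (depth 1)
After 'neg': stack = [3] (depth 1)
After 'push 13': stack = [3, 13] (depth 2)
After 'swap': stack = [13, 3] (depth 2)
After 'div': stack = [4] (depth 1)
After 'push 20': stack = [4, 20] (depth 2)
After 'push 3': stack = [4, 20, 3] (depth 3)
After 'pop': stack = [4, 20] (depth 2)
  ...
After 'mul': stack = [-80] (depth 1)
After 'push -9': stack = [-80, -9] (depth 2)
After 'swap': stack = [-9, -80] (depth 2)
After 'dup': stack = [-9, -80, -80] (depth 3)
After 'swap': stack = [-9, -80, -80] (depth 3)
After 'pick 0': stack = [-9, -80, -80, -80] (depth 4)
After 'push 14': stack = [-9, -80, -80, -80, 14] (depth 5)
After 'sub': stack = [-9, -80, -80, -94] (depth 4)
After 'mul': stack = [-9, -80, 7520] (depth 3)
After 'eq': stack = [-9, 0] (depth 2)

Answer: 2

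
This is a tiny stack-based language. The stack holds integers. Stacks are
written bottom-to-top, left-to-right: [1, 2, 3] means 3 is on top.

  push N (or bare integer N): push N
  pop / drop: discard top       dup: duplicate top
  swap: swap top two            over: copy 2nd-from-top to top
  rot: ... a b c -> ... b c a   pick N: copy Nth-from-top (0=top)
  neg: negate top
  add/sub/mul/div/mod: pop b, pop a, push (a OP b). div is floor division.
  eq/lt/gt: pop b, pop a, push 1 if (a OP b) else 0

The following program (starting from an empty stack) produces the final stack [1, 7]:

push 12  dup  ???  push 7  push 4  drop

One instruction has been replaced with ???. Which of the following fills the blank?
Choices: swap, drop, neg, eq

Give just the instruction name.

Stack before ???: [12, 12]
Stack after ???:  [1]
Checking each choice:
  swap: produces [12, 12, 7]
  drop: produces [12, 7]
  neg: produces [12, -12, 7]
  eq: MATCH


Answer: eq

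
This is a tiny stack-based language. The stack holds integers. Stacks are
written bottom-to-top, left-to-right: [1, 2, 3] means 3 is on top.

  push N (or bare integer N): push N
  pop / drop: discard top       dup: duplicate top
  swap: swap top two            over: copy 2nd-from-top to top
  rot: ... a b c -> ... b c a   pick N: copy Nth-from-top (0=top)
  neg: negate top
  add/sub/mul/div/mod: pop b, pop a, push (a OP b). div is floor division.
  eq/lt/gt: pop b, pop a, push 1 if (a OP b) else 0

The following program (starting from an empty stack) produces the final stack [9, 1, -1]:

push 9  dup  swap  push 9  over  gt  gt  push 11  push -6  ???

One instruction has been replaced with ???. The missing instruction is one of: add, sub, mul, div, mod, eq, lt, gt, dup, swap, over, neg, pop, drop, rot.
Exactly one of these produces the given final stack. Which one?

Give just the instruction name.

Stack before ???: [9, 1, 11, -6]
Stack after ???:  [9, 1, -1]
The instruction that transforms [9, 1, 11, -6] -> [9, 1, -1] is: mod

Answer: mod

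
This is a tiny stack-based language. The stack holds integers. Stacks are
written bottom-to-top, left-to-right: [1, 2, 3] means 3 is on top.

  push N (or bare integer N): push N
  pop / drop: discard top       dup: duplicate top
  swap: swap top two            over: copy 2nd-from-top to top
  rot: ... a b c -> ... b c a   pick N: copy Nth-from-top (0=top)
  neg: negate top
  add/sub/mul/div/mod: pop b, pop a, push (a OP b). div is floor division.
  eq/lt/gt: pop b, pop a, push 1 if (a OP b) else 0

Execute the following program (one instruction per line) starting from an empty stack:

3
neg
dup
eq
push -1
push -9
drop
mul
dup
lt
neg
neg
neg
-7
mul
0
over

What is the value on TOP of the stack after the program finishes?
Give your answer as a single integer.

After 'push 3': [3]
After 'neg': [-3]
After 'dup': [-3, -3]
After 'eq': [1]
After 'push -1': [1, -1]
After 'push -9': [1, -1, -9]
After 'drop': [1, -1]
After 'mul': [-1]
After 'dup': [-1, -1]
After 'lt': [0]
After 'neg': [0]
After 'neg': [0]
After 'neg': [0]
After 'push -7': [0, -7]
After 'mul': [0]
After 'push 0': [0, 0]
After 'over': [0, 0, 0]

Answer: 0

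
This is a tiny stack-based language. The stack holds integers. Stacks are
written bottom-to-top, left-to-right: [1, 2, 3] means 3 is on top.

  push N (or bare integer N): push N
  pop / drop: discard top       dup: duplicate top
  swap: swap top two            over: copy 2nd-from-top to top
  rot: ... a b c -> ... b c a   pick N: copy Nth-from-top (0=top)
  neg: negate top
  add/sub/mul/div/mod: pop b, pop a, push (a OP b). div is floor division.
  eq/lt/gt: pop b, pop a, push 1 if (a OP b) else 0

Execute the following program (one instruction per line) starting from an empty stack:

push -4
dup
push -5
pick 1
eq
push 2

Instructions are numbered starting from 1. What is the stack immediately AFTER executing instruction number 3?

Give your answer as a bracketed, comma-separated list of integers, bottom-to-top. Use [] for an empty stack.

Step 1 ('push -4'): [-4]
Step 2 ('dup'): [-4, -4]
Step 3 ('push -5'): [-4, -4, -5]

Answer: [-4, -4, -5]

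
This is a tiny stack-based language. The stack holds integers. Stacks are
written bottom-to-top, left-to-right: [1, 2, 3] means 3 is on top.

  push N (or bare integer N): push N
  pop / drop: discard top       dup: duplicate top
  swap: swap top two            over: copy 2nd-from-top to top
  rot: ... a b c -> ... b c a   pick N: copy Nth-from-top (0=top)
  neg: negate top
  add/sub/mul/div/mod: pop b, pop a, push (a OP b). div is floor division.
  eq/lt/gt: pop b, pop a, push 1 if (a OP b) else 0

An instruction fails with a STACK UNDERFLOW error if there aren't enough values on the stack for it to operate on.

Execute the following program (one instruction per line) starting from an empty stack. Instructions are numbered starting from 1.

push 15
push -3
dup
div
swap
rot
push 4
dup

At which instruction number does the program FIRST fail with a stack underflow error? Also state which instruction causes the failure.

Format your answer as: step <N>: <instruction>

Answer: step 6: rot

Derivation:
Step 1 ('push 15'): stack = [15], depth = 1
Step 2 ('push -3'): stack = [15, -3], depth = 2
Step 3 ('dup'): stack = [15, -3, -3], depth = 3
Step 4 ('div'): stack = [15, 1], depth = 2
Step 5 ('swap'): stack = [1, 15], depth = 2
Step 6 ('rot'): needs 3 value(s) but depth is 2 — STACK UNDERFLOW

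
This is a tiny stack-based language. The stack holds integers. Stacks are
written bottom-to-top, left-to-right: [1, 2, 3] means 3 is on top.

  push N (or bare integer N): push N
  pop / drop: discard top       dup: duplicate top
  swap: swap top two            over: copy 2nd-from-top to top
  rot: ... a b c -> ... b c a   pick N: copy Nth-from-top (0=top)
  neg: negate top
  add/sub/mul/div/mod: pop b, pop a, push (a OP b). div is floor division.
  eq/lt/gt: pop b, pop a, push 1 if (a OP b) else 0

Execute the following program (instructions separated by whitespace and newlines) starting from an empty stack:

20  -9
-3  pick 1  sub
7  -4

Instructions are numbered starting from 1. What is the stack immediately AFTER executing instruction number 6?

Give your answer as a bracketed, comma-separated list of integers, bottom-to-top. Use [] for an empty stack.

Answer: [20, -9, 6, 7]

Derivation:
Step 1 ('20'): [20]
Step 2 ('-9'): [20, -9]
Step 3 ('-3'): [20, -9, -3]
Step 4 ('pick 1'): [20, -9, -3, -9]
Step 5 ('sub'): [20, -9, 6]
Step 6 ('7'): [20, -9, 6, 7]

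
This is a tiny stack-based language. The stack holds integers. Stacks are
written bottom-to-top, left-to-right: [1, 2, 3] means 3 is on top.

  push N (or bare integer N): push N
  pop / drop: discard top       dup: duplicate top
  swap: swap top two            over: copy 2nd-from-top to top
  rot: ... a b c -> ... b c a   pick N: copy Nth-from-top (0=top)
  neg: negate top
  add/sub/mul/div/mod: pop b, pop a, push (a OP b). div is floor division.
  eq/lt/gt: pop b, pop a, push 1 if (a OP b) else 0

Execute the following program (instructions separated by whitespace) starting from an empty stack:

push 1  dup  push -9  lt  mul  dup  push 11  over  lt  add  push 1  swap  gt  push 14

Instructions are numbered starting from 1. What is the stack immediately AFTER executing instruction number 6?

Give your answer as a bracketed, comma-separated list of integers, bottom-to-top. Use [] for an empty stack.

Answer: [0, 0]

Derivation:
Step 1 ('push 1'): [1]
Step 2 ('dup'): [1, 1]
Step 3 ('push -9'): [1, 1, -9]
Step 4 ('lt'): [1, 0]
Step 5 ('mul'): [0]
Step 6 ('dup'): [0, 0]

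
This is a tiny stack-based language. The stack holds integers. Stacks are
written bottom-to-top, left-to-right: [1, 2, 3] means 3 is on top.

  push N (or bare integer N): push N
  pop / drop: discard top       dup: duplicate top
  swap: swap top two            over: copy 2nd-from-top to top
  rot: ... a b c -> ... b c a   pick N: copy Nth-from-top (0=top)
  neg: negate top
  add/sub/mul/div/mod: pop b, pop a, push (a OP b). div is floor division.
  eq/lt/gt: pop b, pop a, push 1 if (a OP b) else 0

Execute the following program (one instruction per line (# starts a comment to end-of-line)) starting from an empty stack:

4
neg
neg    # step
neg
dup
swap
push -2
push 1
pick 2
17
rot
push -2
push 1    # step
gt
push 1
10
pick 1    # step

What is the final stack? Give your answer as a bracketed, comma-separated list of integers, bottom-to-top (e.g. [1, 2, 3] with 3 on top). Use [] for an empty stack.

After 'push 4': [4]
After 'neg': [-4]
After 'neg': [4]
After 'neg': [-4]
After 'dup': [-4, -4]
After 'swap': [-4, -4]
After 'push -2': [-4, -4, -2]
After 'push 1': [-4, -4, -2, 1]
After 'pick 2': [-4, -4, -2, 1, -4]
After 'push 17': [-4, -4, -2, 1, -4, 17]
After 'rot': [-4, -4, -2, -4, 17, 1]
After 'push -2': [-4, -4, -2, -4, 17, 1, -2]
After 'push 1': [-4, -4, -2, -4, 17, 1, -2, 1]
After 'gt': [-4, -4, -2, -4, 17, 1, 0]
After 'push 1': [-4, -4, -2, -4, 17, 1, 0, 1]
After 'push 10': [-4, -4, -2, -4, 17, 1, 0, 1, 10]
After 'pick 1': [-4, -4, -2, -4, 17, 1, 0, 1, 10, 1]

Answer: [-4, -4, -2, -4, 17, 1, 0, 1, 10, 1]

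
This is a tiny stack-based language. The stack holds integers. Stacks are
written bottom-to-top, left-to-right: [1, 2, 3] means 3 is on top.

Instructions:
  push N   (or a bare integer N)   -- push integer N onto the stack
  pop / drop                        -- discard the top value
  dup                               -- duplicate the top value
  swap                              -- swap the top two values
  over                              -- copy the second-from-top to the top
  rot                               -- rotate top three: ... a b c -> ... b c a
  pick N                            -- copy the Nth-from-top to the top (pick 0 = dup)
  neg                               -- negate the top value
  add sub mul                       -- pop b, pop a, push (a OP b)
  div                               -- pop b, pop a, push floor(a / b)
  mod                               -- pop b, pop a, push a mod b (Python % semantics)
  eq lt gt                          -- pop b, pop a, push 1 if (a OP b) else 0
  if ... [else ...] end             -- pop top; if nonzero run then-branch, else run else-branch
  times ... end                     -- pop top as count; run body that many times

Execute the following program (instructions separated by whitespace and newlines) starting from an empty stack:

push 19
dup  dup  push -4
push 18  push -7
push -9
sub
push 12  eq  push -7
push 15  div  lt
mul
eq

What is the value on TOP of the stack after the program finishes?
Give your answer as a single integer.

Answer: 0

Derivation:
After 'push 19': [19]
After 'dup': [19, 19]
After 'dup': [19, 19, 19]
After 'push -4': [19, 19, 19, -4]
After 'push 18': [19, 19, 19, -4, 18]
After 'push -7': [19, 19, 19, -4, 18, -7]
After 'push -9': [19, 19, 19, -4, 18, -7, -9]
After 'sub': [19, 19, 19, -4, 18, 2]
After 'push 12': [19, 19, 19, -4, 18, 2, 12]
After 'eq': [19, 19, 19, -4, 18, 0]
After 'push -7': [19, 19, 19, -4, 18, 0, -7]
After 'push 15': [19, 19, 19, -4, 18, 0, -7, 15]
After 'div': [19, 19, 19, -4, 18, 0, -1]
After 'lt': [19, 19, 19, -4, 18, 0]
After 'mul': [19, 19, 19, -4, 0]
After 'eq': [19, 19, 19, 0]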